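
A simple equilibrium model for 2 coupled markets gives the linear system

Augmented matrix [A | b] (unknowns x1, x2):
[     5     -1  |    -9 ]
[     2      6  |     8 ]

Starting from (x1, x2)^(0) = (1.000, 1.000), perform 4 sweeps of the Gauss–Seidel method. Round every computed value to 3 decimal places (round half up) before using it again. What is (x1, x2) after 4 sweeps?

Iteration 1:
  x1 = (-9 - (-1)·1.000) / (5) = -1.600
  x2 = (8 - (2)·-1.600) / (6) = 1.867
Iteration 2:
  x1 = (-9 - (-1)·1.867) / (5) = -1.427
  x2 = (8 - (2)·-1.427) / (6) = 1.809
Iteration 3:
  x1 = (-9 - (-1)·1.809) / (5) = -1.438
  x2 = (8 - (2)·-1.438) / (6) = 1.813
Iteration 4:
  x1 = (-9 - (-1)·1.813) / (5) = -1.437
  x2 = (8 - (2)·-1.437) / (6) = 1.812

(-1.437, 1.812)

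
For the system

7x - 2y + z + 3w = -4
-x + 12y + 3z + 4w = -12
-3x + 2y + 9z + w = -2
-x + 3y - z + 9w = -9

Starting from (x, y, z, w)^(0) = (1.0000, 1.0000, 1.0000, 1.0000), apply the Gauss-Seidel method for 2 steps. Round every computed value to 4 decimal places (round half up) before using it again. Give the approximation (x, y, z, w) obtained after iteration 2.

Iteration 1:
  x = (-4 - (-2)·1.0000 - (1)·1.0000 - (3)·1.0000) / (7) = -0.8571
  y = (-12 - (-1)·-0.8571 - (3)·1.0000 - (4)·1.0000) / (12) = -1.6548
  z = (-2 - (-3)·-0.8571 - (2)·-1.6548 - (1)·1.0000) / (9) = -0.2513
  w = (-9 - (-1)·-0.8571 - (3)·-1.6548 - (-1)·-0.2513) / (9) = -0.5716
Iteration 2:
  x = (-4 - (-2)·-1.6548 - (1)·-0.2513 - (3)·-0.5716) / (7) = -0.7634
  y = (-12 - (-1)·-0.7634 - (3)·-0.2513 - (4)·-0.5716) / (12) = -0.8103
  z = (-2 - (-3)·-0.7634 - (2)·-0.8103 - (1)·-0.5716) / (9) = -0.2331
  w = (-9 - (-1)·-0.7634 - (3)·-0.8103 - (-1)·-0.2331) / (9) = -0.8406

(-0.7634, -0.8103, -0.2331, -0.8406)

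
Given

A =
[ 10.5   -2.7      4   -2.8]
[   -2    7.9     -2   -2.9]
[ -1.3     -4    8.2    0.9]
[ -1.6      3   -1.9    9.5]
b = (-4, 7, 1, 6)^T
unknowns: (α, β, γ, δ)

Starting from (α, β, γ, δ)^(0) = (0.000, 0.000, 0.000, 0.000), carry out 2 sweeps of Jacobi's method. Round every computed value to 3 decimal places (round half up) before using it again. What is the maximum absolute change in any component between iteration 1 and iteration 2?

0.350

Iteration 1:
  α = (-4 - (-2.7)·0.000 - (4)·0.000 - (-2.8)·0.000) / (10.5) = -0.381
  β = (7 - (-2)·0.000 - (-2)·0.000 - (-2.9)·0.000) / (7.9) = 0.886
  γ = (1 - (-1.3)·0.000 - (-4)·0.000 - (0.9)·0.000) / (8.2) = 0.122
  δ = (6 - (-1.6)·0.000 - (3)·0.000 - (-1.9)·0.000) / (9.5) = 0.632
Iteration 2:
  α = (-4 - (-2.7)·0.886 - (4)·0.122 - (-2.8)·0.632) / (10.5) = -0.031
  β = (7 - (-2)·-0.381 - (-2)·0.122 - (-2.9)·0.632) / (7.9) = 1.053
  γ = (1 - (-1.3)·-0.381 - (-4)·0.886 - (0.9)·0.632) / (8.2) = 0.424
  δ = (6 - (-1.6)·-0.381 - (3)·0.886 - (-1.9)·0.122) / (9.5) = 0.312
Change: (0.350, 0.167, 0.302, -0.320) → max |·| = 0.350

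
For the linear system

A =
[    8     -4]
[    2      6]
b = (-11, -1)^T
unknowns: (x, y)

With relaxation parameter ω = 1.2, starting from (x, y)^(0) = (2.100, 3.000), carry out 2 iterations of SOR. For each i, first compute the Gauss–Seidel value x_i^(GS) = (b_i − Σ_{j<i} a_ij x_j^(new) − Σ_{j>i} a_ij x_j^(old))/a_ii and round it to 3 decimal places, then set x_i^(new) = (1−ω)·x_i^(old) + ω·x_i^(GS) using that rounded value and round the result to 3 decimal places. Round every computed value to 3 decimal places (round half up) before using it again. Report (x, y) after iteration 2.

(-2.011, 0.743)

Iteration 1:
  x: GS value = (-11 - (-4)·3.000) / (8) = 0.125;  x ← (1−ω)·2.100 + ω·0.125 = -0.270
  y: GS value = (-1 - (2)·-0.270) / (6) = -0.077;  y ← (1−ω)·3.000 + ω·-0.077 = -0.692
Iteration 2:
  x: GS value = (-11 - (-4)·-0.692) / (8) = -1.721;  x ← (1−ω)·-0.270 + ω·-1.721 = -2.011
  y: GS value = (-1 - (2)·-2.011) / (6) = 0.504;  y ← (1−ω)·-0.692 + ω·0.504 = 0.743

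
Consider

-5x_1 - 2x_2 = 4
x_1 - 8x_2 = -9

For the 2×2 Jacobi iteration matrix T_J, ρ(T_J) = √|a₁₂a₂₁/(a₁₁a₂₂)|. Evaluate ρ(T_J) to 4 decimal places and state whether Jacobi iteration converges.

0.2236

a₁₂a₂₁/(a₁₁a₂₂) = (-2)·(1) / ((-5)·(-8)) = -0.050000
ρ = √|-0.050000| = √0.050000 = 0.2236
ρ < 1, so Jacobi converges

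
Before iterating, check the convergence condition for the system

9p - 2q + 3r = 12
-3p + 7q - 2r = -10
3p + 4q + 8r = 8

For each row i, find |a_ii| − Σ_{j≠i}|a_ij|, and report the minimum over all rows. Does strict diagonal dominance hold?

1

row 1: |9| − (2+3) = 4
row 2: |7| − (3+2) = 2
row 3: |8| − (3+4) = 1
minimum over rows = 1 → strictly diagonally dominant (convergence guaranteed)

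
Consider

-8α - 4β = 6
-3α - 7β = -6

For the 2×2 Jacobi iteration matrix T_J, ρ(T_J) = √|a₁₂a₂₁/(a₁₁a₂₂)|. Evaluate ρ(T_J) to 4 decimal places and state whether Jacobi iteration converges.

0.4629

a₁₂a₂₁/(a₁₁a₂₂) = (-4)·(-3) / ((-8)·(-7)) = 0.214286
ρ = √|0.214286| = √0.214286 = 0.4629
ρ < 1, so Jacobi converges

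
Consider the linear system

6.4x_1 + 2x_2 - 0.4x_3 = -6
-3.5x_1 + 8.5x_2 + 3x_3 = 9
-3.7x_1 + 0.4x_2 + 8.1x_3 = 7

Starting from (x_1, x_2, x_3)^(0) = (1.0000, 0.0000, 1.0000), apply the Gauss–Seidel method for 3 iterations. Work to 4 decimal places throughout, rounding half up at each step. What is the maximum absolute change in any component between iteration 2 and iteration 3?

0.0471

Iteration 1:
  x_1 = (-6 - (2)·0.0000 - (-0.4)·1.0000) / (6.4) = -0.8750
  x_2 = (9 - (-3.5)·-0.8750 - (3)·1.0000) / (8.5) = 0.3456
  x_3 = (7 - (-3.7)·-0.8750 - (0.4)·0.3456) / (8.1) = 0.4474
Iteration 2:
  x_1 = (-6 - (2)·0.3456 - (-0.4)·0.4474) / (6.4) = -1.0175
  x_2 = (9 - (-3.5)·-1.0175 - (3)·0.4474) / (8.5) = 0.4819
  x_3 = (7 - (-3.7)·-1.0175 - (0.4)·0.4819) / (8.1) = 0.3756
Iteration 3:
  x_1 = (-6 - (2)·0.4819 - (-0.4)·0.3756) / (6.4) = -1.0646
  x_2 = (9 - (-3.5)·-1.0646 - (3)·0.3756) / (8.5) = 0.4879
  x_3 = (7 - (-3.7)·-1.0646 - (0.4)·0.4879) / (8.1) = 0.3538
Change: (-0.0471, 0.0060, -0.0218) → max |·| = 0.0471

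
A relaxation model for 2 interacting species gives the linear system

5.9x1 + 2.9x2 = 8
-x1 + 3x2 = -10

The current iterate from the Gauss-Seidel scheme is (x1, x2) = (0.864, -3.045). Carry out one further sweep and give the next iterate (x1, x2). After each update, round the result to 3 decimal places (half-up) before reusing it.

(2.853, -2.382)

One sweep:
  x1 = (8 - (2.9)·-3.045) / (5.9) = 2.853
  x2 = (-10 - (-1)·2.853) / (3) = -2.382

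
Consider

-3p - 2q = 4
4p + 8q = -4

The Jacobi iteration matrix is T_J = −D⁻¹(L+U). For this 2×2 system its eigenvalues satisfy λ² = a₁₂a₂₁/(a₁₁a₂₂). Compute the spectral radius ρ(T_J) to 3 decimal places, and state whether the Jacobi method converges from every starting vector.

a₁₂a₂₁/(a₁₁a₂₂) = (-2)·(4) / ((-3)·(8)) = 0.333333
ρ = √|0.333333| = √0.333333 = 0.577
ρ < 1, so Jacobi converges

0.577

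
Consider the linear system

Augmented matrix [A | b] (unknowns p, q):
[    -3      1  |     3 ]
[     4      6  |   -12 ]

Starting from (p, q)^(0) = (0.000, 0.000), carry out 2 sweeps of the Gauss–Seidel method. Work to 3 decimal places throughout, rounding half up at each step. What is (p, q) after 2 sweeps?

(-1.444, -1.037)

Iteration 1:
  p = (3 - (1)·0.000) / (-3) = -1.000
  q = (-12 - (4)·-1.000) / (6) = -1.333
Iteration 2:
  p = (3 - (1)·-1.333) / (-3) = -1.444
  q = (-12 - (4)·-1.444) / (6) = -1.037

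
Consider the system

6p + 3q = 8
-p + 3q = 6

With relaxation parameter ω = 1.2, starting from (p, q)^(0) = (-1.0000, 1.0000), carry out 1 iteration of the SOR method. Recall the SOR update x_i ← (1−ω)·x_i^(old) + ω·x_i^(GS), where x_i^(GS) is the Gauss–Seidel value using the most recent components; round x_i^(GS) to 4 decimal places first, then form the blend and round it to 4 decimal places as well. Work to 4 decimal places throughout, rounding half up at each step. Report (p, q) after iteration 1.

(1.2000, 2.6800)

Iteration 1:
  p: GS value = (8 - (3)·1.0000) / (6) = 0.8333;  p ← (1−ω)·-1.0000 + ω·0.8333 = 1.2000
  q: GS value = (6 - (-1)·1.2000) / (3) = 2.4000;  q ← (1−ω)·1.0000 + ω·2.4000 = 2.6800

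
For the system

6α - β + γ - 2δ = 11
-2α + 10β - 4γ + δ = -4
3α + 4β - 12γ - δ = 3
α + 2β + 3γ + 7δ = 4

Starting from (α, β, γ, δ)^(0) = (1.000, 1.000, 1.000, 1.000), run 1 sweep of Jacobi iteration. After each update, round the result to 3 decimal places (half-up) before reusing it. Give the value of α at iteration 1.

2.167

Iteration 1:
  α = (11 - (-1)·1.000 - (1)·1.000 - (-2)·1.000) / (6) = 2.167
  β = (-4 - (-2)·1.000 - (-4)·1.000 - (1)·1.000) / (10) = 0.100
  γ = (3 - (3)·1.000 - (4)·1.000 - (-1)·1.000) / (-12) = 0.250
  δ = (4 - (1)·1.000 - (2)·1.000 - (3)·1.000) / (7) = -0.286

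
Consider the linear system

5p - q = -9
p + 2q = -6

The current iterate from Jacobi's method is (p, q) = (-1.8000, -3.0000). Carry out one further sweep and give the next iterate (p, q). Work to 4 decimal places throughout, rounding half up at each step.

One sweep:
  p = (-9 - (-1)·-3.0000) / (5) = -2.4000
  q = (-6 - (1)·-1.8000) / (2) = -2.1000

(-2.4000, -2.1000)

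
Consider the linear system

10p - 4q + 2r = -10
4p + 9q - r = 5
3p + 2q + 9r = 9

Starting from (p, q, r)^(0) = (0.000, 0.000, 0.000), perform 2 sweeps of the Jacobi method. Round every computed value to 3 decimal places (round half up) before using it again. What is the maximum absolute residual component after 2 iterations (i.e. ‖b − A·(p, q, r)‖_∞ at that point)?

Iteration 1:
  p = (-10 - (-4)·0.000 - (2)·0.000) / (10) = -1.000
  q = (5 - (4)·0.000 - (-1)·0.000) / (9) = 0.556
  r = (9 - (3)·0.000 - (2)·0.000) / (9) = 1.000
Iteration 2:
  p = (-10 - (-4)·0.556 - (2)·1.000) / (10) = -0.978
  q = (5 - (4)·-1.000 - (-1)·1.000) / (9) = 1.111
  r = (9 - (3)·-1.000 - (2)·0.556) / (9) = 1.210
Residual b − A·x = (1.804, 0.123, -1.178); ∞-norm = 1.804

1.804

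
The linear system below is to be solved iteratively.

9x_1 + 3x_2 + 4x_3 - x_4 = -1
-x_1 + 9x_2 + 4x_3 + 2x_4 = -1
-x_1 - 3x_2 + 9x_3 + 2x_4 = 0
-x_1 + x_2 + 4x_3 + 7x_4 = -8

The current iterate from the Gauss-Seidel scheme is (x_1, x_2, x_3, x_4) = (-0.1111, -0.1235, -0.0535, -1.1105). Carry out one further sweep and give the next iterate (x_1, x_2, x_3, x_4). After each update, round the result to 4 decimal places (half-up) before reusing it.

(-0.1696, 0.1406, 0.2748, -1.3442)

One sweep:
  x_1 = (-1 - (3)·-0.1235 - (4)·-0.0535 - (-1)·-1.1105) / (9) = -0.1696
  x_2 = (-1 - (-1)·-0.1696 - (4)·-0.0535 - (2)·-1.1105) / (9) = 0.1406
  x_3 = (0 - (-1)·-0.1696 - (-3)·0.1406 - (2)·-1.1105) / (9) = 0.2748
  x_4 = (-8 - (-1)·-0.1696 - (1)·0.1406 - (4)·0.2748) / (7) = -1.3442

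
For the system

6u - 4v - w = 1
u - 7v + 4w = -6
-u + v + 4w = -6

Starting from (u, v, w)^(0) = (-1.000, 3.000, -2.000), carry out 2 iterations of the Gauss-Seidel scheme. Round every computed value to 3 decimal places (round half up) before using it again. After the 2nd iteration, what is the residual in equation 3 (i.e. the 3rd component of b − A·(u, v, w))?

Iteration 1:
  u = (1 - (-4)·3.000 - (-1)·-2.000) / (6) = 1.833
  v = (-6 - (1)·1.833 - (4)·-2.000) / (-7) = -0.024
  w = (-6 - (-1)·1.833 - (1)·-0.024) / (4) = -1.036
Iteration 2:
  u = (1 - (-4)·-0.024 - (-1)·-1.036) / (6) = -0.022
  v = (-6 - (1)·-0.022 - (4)·-1.036) / (-7) = 0.262
  w = (-6 - (-1)·-0.022 - (1)·0.262) / (4) = -1.571
Residual b − A·x = (0.609, 2.140, 0.000)

0.000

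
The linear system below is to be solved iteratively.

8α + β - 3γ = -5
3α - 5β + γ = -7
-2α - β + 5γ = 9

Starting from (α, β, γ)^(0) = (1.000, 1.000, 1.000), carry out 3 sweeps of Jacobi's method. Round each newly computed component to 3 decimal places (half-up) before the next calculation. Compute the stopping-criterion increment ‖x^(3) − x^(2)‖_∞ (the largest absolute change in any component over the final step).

0.163

Iteration 1:
  α = (-5 - (1)·1.000 - (-3)·1.000) / (8) = -0.375
  β = (-7 - (3)·1.000 - (1)·1.000) / (-5) = 2.200
  γ = (9 - (-2)·1.000 - (-1)·1.000) / (5) = 2.400
Iteration 2:
  α = (-5 - (1)·2.200 - (-3)·2.400) / (8) = 0.000
  β = (-7 - (3)·-0.375 - (1)·2.400) / (-5) = 1.655
  γ = (9 - (-2)·-0.375 - (-1)·2.200) / (5) = 2.090
Iteration 3:
  α = (-5 - (1)·1.655 - (-3)·2.090) / (8) = -0.048
  β = (-7 - (3)·0.000 - (1)·2.090) / (-5) = 1.818
  γ = (9 - (-2)·0.000 - (-1)·1.655) / (5) = 2.131
Change: (-0.048, 0.163, 0.041) → max |·| = 0.163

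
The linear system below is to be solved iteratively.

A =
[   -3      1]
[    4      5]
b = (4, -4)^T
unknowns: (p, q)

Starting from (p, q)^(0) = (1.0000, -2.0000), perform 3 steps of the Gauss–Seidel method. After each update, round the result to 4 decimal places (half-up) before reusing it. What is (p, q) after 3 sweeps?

(-1.3155, 0.2524)

Iteration 1:
  p = (4 - (1)·-2.0000) / (-3) = -2.0000
  q = (-4 - (4)·-2.0000) / (5) = 0.8000
Iteration 2:
  p = (4 - (1)·0.8000) / (-3) = -1.0667
  q = (-4 - (4)·-1.0667) / (5) = 0.0534
Iteration 3:
  p = (4 - (1)·0.0534) / (-3) = -1.3155
  q = (-4 - (4)·-1.3155) / (5) = 0.2524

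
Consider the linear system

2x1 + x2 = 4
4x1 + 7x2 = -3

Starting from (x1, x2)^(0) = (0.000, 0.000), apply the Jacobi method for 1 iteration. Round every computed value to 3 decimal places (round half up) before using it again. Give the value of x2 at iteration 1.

Iteration 1:
  x1 = (4 - (1)·0.000) / (2) = 2.000
  x2 = (-3 - (4)·0.000) / (7) = -0.429

-0.429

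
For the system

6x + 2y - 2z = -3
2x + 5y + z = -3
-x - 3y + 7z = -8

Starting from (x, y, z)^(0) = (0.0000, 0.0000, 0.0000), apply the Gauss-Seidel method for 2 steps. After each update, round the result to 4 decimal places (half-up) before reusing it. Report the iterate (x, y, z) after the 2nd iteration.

Iteration 1:
  x = (-3 - (2)·0.0000 - (-2)·0.0000) / (6) = -0.5000
  y = (-3 - (2)·-0.5000 - (1)·0.0000) / (5) = -0.4000
  z = (-8 - (-1)·-0.5000 - (-3)·-0.4000) / (7) = -1.3857
Iteration 2:
  x = (-3 - (2)·-0.4000 - (-2)·-1.3857) / (6) = -0.8286
  y = (-3 - (2)·-0.8286 - (1)·-1.3857) / (5) = 0.0086
  z = (-8 - (-1)·-0.8286 - (-3)·0.0086) / (7) = -1.2575

(-0.8286, 0.0086, -1.2575)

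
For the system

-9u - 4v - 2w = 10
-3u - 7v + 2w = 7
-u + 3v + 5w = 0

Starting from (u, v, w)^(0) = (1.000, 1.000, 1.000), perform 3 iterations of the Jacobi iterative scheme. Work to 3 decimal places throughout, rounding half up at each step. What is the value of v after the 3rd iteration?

Iteration 1:
  u = (10 - (-4)·1.000 - (-2)·1.000) / (-9) = -1.778
  v = (7 - (-3)·1.000 - (2)·1.000) / (-7) = -1.143
  w = (0 - (-1)·1.000 - (3)·1.000) / (5) = -0.400
Iteration 2:
  u = (10 - (-4)·-1.143 - (-2)·-0.400) / (-9) = -0.514
  v = (7 - (-3)·-1.778 - (2)·-0.400) / (-7) = -0.352
  w = (0 - (-1)·-1.778 - (3)·-1.143) / (5) = 0.330
Iteration 3:
  u = (10 - (-4)·-0.352 - (-2)·0.330) / (-9) = -1.028
  v = (7 - (-3)·-0.514 - (2)·0.330) / (-7) = -0.685
  w = (0 - (-1)·-0.514 - (3)·-0.352) / (5) = 0.108

-0.685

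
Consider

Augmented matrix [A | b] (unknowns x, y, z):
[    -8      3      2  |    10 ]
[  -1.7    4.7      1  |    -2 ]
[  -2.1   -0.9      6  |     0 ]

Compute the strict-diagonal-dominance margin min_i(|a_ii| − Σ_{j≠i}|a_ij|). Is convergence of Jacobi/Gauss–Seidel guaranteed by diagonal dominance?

2

row 1: |-8| − (3+2) = 3
row 2: |4.7| − (1.7+1) = 2
row 3: |6| − (2.1+0.9) = 3
minimum over rows = 2 → strictly diagonally dominant (convergence guaranteed)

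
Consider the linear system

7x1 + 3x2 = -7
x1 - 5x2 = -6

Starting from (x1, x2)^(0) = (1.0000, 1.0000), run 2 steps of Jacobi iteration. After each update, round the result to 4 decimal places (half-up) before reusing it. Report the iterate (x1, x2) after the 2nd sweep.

Iteration 1:
  x1 = (-7 - (3)·1.0000) / (7) = -1.4286
  x2 = (-6 - (1)·1.0000) / (-5) = 1.4000
Iteration 2:
  x1 = (-7 - (3)·1.4000) / (7) = -1.6000
  x2 = (-6 - (1)·-1.4286) / (-5) = 0.9143

(-1.6000, 0.9143)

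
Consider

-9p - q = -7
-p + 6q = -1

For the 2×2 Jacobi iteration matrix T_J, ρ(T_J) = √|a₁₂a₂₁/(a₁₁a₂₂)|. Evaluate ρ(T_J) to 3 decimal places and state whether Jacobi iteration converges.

a₁₂a₂₁/(a₁₁a₂₂) = (-1)·(-1) / ((-9)·(6)) = -0.018519
ρ = √|-0.018519| = √0.018519 = 0.136
ρ < 1, so Jacobi converges

0.136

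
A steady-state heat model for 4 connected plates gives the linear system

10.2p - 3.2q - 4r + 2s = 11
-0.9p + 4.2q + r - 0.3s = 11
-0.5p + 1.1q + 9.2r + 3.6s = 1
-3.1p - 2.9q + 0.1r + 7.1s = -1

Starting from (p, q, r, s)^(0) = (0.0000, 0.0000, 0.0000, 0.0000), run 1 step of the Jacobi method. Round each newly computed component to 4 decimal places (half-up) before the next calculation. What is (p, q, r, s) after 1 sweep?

Iteration 1:
  p = (11 - (-3.2)·0.0000 - (-4)·0.0000 - (2)·0.0000) / (10.2) = 1.0784
  q = (11 - (-0.9)·0.0000 - (1)·0.0000 - (-0.3)·0.0000) / (4.2) = 2.6190
  r = (1 - (-0.5)·0.0000 - (1.1)·0.0000 - (3.6)·0.0000) / (9.2) = 0.1087
  s = (-1 - (-3.1)·0.0000 - (-2.9)·0.0000 - (0.1)·0.0000) / (7.1) = -0.1408

(1.0784, 2.6190, 0.1087, -0.1408)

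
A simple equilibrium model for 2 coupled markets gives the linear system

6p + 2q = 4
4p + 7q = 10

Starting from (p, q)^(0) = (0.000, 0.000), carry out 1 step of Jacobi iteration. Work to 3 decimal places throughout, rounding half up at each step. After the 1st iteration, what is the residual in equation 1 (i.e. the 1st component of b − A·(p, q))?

Iteration 1:
  p = (4 - (2)·0.000) / (6) = 0.667
  q = (10 - (4)·0.000) / (7) = 1.429
Residual b − A·x = (-2.860, -2.671)

-2.860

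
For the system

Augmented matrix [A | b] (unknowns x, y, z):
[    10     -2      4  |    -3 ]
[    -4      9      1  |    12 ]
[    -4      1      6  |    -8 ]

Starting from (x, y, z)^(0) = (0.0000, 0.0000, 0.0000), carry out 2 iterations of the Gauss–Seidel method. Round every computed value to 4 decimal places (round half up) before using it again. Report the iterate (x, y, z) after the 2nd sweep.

(0.6333, 1.8074, -1.2124)

Iteration 1:
  x = (-3 - (-2)·0.0000 - (4)·0.0000) / (10) = -0.3000
  y = (12 - (-4)·-0.3000 - (1)·0.0000) / (9) = 1.2000
  z = (-8 - (-4)·-0.3000 - (1)·1.2000) / (6) = -1.7333
Iteration 2:
  x = (-3 - (-2)·1.2000 - (4)·-1.7333) / (10) = 0.6333
  y = (12 - (-4)·0.6333 - (1)·-1.7333) / (9) = 1.8074
  z = (-8 - (-4)·0.6333 - (1)·1.8074) / (6) = -1.2124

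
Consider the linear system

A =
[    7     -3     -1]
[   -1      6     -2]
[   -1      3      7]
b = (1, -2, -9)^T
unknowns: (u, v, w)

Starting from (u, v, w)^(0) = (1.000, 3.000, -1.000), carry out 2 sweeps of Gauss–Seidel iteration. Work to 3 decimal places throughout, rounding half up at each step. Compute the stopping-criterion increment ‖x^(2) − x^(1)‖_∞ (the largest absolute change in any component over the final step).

Iteration 1:
  u = (1 - (-3)·3.000 - (-1)·-1.000) / (7) = 1.286
  v = (-2 - (-1)·1.286 - (-2)·-1.000) / (6) = -0.452
  w = (-9 - (-1)·1.286 - (3)·-0.452) / (7) = -0.908
Iteration 2:
  u = (1 - (-3)·-0.452 - (-1)·-0.908) / (7) = -0.181
  v = (-2 - (-1)·-0.181 - (-2)·-0.908) / (6) = -0.666
  w = (-9 - (-1)·-0.181 - (3)·-0.666) / (7) = -1.026
Change: (-1.467, -0.214, -0.118) → max |·| = 1.467

1.467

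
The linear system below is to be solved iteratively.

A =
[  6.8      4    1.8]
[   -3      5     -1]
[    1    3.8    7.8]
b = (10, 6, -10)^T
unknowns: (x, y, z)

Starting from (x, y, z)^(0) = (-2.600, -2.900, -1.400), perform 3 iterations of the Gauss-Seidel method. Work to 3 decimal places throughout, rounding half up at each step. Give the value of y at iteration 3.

Iteration 1:
  x = (10 - (4)·-2.900 - (1.8)·-1.400) / (6.8) = 3.547
  y = (6 - (-3)·3.547 - (-1)·-1.400) / (5) = 3.048
  z = (-10 - (1)·3.547 - (3.8)·3.048) / (7.8) = -3.222
Iteration 2:
  x = (10 - (4)·3.048 - (1.8)·-3.222) / (6.8) = 0.531
  y = (6 - (-3)·0.531 - (-1)·-3.222) / (5) = 0.874
  z = (-10 - (1)·0.531 - (3.8)·0.874) / (7.8) = -1.776
Iteration 3:
  x = (10 - (4)·0.874 - (1.8)·-1.776) / (6.8) = 1.427
  y = (6 - (-3)·1.427 - (-1)·-1.776) / (5) = 1.701
  z = (-10 - (1)·1.427 - (3.8)·1.701) / (7.8) = -2.294

1.701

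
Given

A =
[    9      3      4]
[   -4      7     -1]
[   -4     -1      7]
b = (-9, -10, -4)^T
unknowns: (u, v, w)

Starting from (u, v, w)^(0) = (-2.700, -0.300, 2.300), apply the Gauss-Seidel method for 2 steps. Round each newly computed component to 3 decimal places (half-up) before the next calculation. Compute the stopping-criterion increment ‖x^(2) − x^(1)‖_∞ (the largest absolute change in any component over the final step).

Iteration 1:
  u = (-9 - (3)·-0.300 - (4)·2.300) / (9) = -1.922
  v = (-10 - (-4)·-1.922 - (-1)·2.300) / (7) = -2.198
  w = (-4 - (-4)·-1.922 - (-1)·-2.198) / (7) = -1.984
Iteration 2:
  u = (-9 - (3)·-2.198 - (4)·-1.984) / (9) = 0.614
  v = (-10 - (-4)·0.614 - (-1)·-1.984) / (7) = -1.361
  w = (-4 - (-4)·0.614 - (-1)·-1.361) / (7) = -0.415
Change: (2.536, 0.837, 1.569) → max |·| = 2.536

2.536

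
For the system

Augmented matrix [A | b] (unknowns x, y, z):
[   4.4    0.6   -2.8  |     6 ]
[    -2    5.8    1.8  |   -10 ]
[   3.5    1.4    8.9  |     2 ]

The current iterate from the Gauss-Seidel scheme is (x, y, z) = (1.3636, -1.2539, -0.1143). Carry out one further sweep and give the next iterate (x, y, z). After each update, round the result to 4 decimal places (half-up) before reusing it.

(1.4619, -1.1846, -0.1638)

One sweep:
  x = (6 - (0.6)·-1.2539 - (-2.8)·-0.1143) / (4.4) = 1.4619
  y = (-10 - (-2)·1.4619 - (1.8)·-0.1143) / (5.8) = -1.1846
  z = (2 - (3.5)·1.4619 - (1.4)·-1.1846) / (8.9) = -0.1638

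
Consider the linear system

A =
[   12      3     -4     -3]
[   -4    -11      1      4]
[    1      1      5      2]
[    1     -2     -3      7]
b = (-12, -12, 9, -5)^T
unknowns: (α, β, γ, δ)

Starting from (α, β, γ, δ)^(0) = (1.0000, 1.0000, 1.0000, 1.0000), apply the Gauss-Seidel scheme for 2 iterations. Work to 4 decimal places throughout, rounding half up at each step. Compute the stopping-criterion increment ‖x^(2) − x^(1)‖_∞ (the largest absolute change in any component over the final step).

0.3193

Iteration 1:
  α = (-12 - (3)·1.0000 - (-4)·1.0000 - (-3)·1.0000) / (12) = -0.6667
  β = (-12 - (-4)·-0.6667 - (1)·1.0000 - (4)·1.0000) / (-11) = 1.7879
  γ = (9 - (1)·-0.6667 - (1)·1.7879 - (2)·1.0000) / (5) = 1.1758
  δ = (-5 - (1)·-0.6667 - (-2)·1.7879 - (-3)·1.1758) / (7) = 0.3957
Iteration 2:
  α = (-12 - (3)·1.7879 - (-4)·1.1758 - (-3)·0.3957) / (12) = -0.9561
  β = (-12 - (-4)·-0.9561 - (1)·1.1758 - (4)·0.3957) / (-11) = 1.6894
  γ = (9 - (1)·-0.9561 - (1)·1.6894 - (2)·0.3957) / (5) = 1.4951
  δ = (-5 - (1)·-0.9561 - (-2)·1.6894 - (-3)·1.4951) / (7) = 0.5457
Change: (-0.2894, -0.0985, 0.3193, 0.1500) → max |·| = 0.3193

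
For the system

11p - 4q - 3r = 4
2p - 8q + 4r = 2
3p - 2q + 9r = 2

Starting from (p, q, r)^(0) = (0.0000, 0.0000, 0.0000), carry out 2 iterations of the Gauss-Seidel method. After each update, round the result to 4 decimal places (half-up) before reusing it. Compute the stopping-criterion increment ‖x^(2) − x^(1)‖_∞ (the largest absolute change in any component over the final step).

0.0399

Iteration 1:
  p = (4 - (-4)·0.0000 - (-3)·0.0000) / (11) = 0.3636
  q = (2 - (2)·0.3636 - (4)·0.0000) / (-8) = -0.1591
  r = (2 - (3)·0.3636 - (-2)·-0.1591) / (9) = 0.0657
Iteration 2:
  p = (4 - (-4)·-0.1591 - (-3)·0.0657) / (11) = 0.3237
  q = (2 - (2)·0.3237 - (4)·0.0657) / (-8) = -0.1362
  r = (2 - (3)·0.3237 - (-2)·-0.1362) / (9) = 0.0841
Change: (-0.0399, 0.0229, 0.0184) → max |·| = 0.0399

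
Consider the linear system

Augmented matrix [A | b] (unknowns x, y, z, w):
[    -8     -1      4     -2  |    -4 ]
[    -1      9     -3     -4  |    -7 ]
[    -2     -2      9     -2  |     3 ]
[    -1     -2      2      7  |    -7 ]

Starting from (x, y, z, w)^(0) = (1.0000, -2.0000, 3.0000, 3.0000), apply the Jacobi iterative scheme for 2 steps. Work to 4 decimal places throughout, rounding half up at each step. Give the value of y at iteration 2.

-1.3677

Iteration 1:
  x = (-4 - (-1)·-2.0000 - (4)·3.0000 - (-2)·3.0000) / (-8) = 1.5000
  y = (-7 - (-1)·1.0000 - (-3)·3.0000 - (-4)·3.0000) / (9) = 1.6667
  z = (3 - (-2)·1.0000 - (-2)·-2.0000 - (-2)·3.0000) / (9) = 0.7778
  w = (-7 - (-1)·1.0000 - (-2)·-2.0000 - (2)·3.0000) / (7) = -2.2857
Iteration 2:
  x = (-4 - (-1)·1.6667 - (4)·0.7778 - (-2)·-2.2857) / (-8) = 1.2520
  y = (-7 - (-1)·1.5000 - (-3)·0.7778 - (-4)·-2.2857) / (9) = -1.3677
  z = (3 - (-2)·1.5000 - (-2)·1.6667 - (-2)·-2.2857) / (9) = 0.5291
  w = (-7 - (-1)·1.5000 - (-2)·1.6667 - (2)·0.7778) / (7) = -0.5317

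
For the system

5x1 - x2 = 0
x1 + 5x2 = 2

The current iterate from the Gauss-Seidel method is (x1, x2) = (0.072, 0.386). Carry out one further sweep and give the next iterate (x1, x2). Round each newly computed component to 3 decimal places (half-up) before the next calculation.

(0.077, 0.385)

One sweep:
  x1 = (0 - (-1)·0.386) / (5) = 0.077
  x2 = (2 - (1)·0.077) / (5) = 0.385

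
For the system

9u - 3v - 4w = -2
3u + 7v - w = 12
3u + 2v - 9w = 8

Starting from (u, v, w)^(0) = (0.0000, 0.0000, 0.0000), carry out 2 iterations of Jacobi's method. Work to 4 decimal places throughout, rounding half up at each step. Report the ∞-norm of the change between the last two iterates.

Iteration 1:
  u = (-2 - (-3)·0.0000 - (-4)·0.0000) / (9) = -0.2222
  v = (12 - (3)·0.0000 - (-1)·0.0000) / (7) = 1.7143
  w = (8 - (3)·0.0000 - (2)·0.0000) / (-9) = -0.8889
Iteration 2:
  u = (-2 - (-3)·1.7143 - (-4)·-0.8889) / (9) = -0.0459
  v = (12 - (3)·-0.2222 - (-1)·-0.8889) / (7) = 1.6825
  w = (8 - (3)·-0.2222 - (2)·1.7143) / (-9) = -0.5820
Change: (0.1763, -0.0318, 0.3069) → max |·| = 0.3069

0.3069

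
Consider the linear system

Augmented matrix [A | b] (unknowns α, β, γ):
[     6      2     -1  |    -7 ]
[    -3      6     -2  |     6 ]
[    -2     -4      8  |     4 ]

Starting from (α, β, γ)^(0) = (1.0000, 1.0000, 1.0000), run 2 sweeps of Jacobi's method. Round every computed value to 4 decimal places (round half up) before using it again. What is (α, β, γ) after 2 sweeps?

Iteration 1:
  α = (-7 - (2)·1.0000 - (-1)·1.0000) / (6) = -1.3333
  β = (6 - (-3)·1.0000 - (-2)·1.0000) / (6) = 1.8333
  γ = (4 - (-2)·1.0000 - (-4)·1.0000) / (8) = 1.2500
Iteration 2:
  α = (-7 - (2)·1.8333 - (-1)·1.2500) / (6) = -1.5694
  β = (6 - (-3)·-1.3333 - (-2)·1.2500) / (6) = 0.7500
  γ = (4 - (-2)·-1.3333 - (-4)·1.8333) / (8) = 1.0833

(-1.5694, 0.7500, 1.0833)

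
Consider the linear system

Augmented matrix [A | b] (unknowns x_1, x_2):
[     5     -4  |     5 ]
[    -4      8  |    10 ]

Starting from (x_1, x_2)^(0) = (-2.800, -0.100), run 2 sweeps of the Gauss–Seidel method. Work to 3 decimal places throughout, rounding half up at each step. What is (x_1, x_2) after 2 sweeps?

Iteration 1:
  x_1 = (5 - (-4)·-0.100) / (5) = 0.920
  x_2 = (10 - (-4)·0.920) / (8) = 1.710
Iteration 2:
  x_1 = (5 - (-4)·1.710) / (5) = 2.368
  x_2 = (10 - (-4)·2.368) / (8) = 2.434

(2.368, 2.434)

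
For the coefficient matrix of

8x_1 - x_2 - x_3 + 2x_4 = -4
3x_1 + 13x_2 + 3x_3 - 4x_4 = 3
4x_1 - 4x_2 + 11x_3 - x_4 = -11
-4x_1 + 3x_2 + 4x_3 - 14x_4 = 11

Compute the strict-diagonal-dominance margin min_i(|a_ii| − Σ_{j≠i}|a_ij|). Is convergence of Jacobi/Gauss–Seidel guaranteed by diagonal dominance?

row 1: |8| − (1+1+2) = 4
row 2: |13| − (3+3+4) = 3
row 3: |11| − (4+4+1) = 2
row 4: |-14| − (4+3+4) = 3
minimum over rows = 2 → strictly diagonally dominant (convergence guaranteed)

2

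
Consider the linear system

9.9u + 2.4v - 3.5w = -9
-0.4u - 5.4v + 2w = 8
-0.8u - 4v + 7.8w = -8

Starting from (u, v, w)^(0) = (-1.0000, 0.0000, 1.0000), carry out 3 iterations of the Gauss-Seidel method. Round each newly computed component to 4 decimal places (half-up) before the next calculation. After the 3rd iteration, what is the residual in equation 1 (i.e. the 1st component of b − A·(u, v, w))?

0.1345

Iteration 1:
  u = (-9 - (2.4)·0.0000 - (-3.5)·1.0000) / (9.9) = -0.5556
  v = (8 - (-0.4)·-0.5556 - (2)·1.0000) / (-5.4) = -1.0700
  w = (-8 - (-0.8)·-0.5556 - (-4)·-1.0700) / (7.8) = -1.6313
Iteration 2:
  u = (-9 - (2.4)·-1.0700 - (-3.5)·-1.6313) / (9.9) = -1.2264
  v = (8 - (-0.4)·-1.2264 - (2)·-1.6313) / (-5.4) = -1.9948
  w = (-8 - (-0.8)·-1.2264 - (-4)·-1.9948) / (7.8) = -2.1744
Iteration 3:
  u = (-9 - (2.4)·-1.9948 - (-3.5)·-2.1744) / (9.9) = -1.1942
  v = (8 - (-0.4)·-1.1942 - (2)·-2.1744) / (-5.4) = -2.1984
  w = (-8 - (-0.8)·-1.1942 - (-4)·-2.1984) / (7.8) = -2.2755
Residual b − A·x = (0.1345, 0.2020, -0.0001)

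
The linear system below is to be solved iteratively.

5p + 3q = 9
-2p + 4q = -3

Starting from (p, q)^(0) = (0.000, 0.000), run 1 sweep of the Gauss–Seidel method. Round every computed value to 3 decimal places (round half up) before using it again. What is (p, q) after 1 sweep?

Iteration 1:
  p = (9 - (3)·0.000) / (5) = 1.800
  q = (-3 - (-2)·1.800) / (4) = 0.150

(1.800, 0.150)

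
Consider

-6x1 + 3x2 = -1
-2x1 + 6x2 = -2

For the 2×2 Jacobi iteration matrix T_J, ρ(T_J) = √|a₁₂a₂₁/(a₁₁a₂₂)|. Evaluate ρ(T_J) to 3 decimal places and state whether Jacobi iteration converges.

0.408

a₁₂a₂₁/(a₁₁a₂₂) = (3)·(-2) / ((-6)·(6)) = 0.166667
ρ = √|0.166667| = √0.166667 = 0.408
ρ < 1, so Jacobi converges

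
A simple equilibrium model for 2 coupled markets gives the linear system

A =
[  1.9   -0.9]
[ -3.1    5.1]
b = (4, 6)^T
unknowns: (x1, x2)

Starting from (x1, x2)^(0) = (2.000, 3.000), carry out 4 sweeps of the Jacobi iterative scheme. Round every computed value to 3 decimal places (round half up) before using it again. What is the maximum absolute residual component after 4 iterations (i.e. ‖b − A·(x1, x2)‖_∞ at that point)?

0.257

Iteration 1:
  x1 = (4 - (-0.9)·3.000) / (1.9) = 3.526
  x2 = (6 - (-3.1)·2.000) / (5.1) = 2.392
Iteration 2:
  x1 = (4 - (-0.9)·2.392) / (1.9) = 3.238
  x2 = (6 - (-3.1)·3.526) / (5.1) = 3.320
Iteration 3:
  x1 = (4 - (-0.9)·3.320) / (1.9) = 3.678
  x2 = (6 - (-3.1)·3.238) / (5.1) = 3.145
Iteration 4:
  x1 = (4 - (-0.9)·3.145) / (1.9) = 3.595
  x2 = (6 - (-3.1)·3.678) / (5.1) = 3.412
Residual b − A·x = (0.240, -0.257); ∞-norm = 0.257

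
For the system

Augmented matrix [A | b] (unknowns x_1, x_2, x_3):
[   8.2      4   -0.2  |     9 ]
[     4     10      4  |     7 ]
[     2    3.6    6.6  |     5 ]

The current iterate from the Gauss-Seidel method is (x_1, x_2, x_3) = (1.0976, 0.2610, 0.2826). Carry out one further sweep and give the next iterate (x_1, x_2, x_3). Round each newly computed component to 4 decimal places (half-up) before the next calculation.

One sweep:
  x_1 = (9 - (4)·0.2610 - (-0.2)·0.2826) / (8.2) = 0.9771
  x_2 = (7 - (4)·0.9771 - (4)·0.2826) / (10) = 0.1961
  x_3 = (5 - (2)·0.9771 - (3.6)·0.1961) / (6.6) = 0.3545

(0.9771, 0.1961, 0.3545)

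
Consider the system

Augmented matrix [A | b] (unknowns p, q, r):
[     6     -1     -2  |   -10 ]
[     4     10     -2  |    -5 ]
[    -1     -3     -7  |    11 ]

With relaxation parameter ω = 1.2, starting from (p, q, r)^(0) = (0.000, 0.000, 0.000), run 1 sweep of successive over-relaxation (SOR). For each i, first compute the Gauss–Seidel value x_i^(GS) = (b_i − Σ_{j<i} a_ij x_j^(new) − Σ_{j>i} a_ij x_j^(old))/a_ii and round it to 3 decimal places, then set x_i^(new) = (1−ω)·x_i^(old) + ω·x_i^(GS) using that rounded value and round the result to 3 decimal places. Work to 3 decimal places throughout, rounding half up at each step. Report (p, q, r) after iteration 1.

(-2.000, 0.360, -1.728)

Iteration 1:
  p: GS value = (-10 - (-1)·0.000 - (-2)·0.000) / (6) = -1.667;  p ← (1−ω)·0.000 + ω·-1.667 = -2.000
  q: GS value = (-5 - (4)·-2.000 - (-2)·0.000) / (10) = 0.300;  q ← (1−ω)·0.000 + ω·0.300 = 0.360
  r: GS value = (11 - (-1)·-2.000 - (-3)·0.360) / (-7) = -1.440;  r ← (1−ω)·0.000 + ω·-1.440 = -1.728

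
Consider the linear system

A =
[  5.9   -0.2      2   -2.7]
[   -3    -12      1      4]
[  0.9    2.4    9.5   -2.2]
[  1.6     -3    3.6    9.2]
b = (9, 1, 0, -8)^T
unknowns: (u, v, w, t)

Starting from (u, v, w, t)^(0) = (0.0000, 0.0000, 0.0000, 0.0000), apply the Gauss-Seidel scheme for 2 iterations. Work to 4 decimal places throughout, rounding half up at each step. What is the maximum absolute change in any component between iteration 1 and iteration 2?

Iteration 1:
  u = (9 - (-0.2)·0.0000 - (2)·0.0000 - (-2.7)·0.0000) / (5.9) = 1.5254
  v = (1 - (-3)·1.5254 - (1)·0.0000 - (4)·0.0000) / (-12) = -0.4647
  w = (0 - (0.9)·1.5254 - (2.4)·-0.4647 - (-2.2)·0.0000) / (9.5) = -0.0271
  t = (-8 - (1.6)·1.5254 - (-3)·-0.4647 - (3.6)·-0.0271) / (9.2) = -1.2758
Iteration 2:
  u = (9 - (-0.2)·-0.4647 - (2)·-0.0271 - (-2.7)·-1.2758) / (5.9) = 0.9350
  v = (1 - (-3)·0.9350 - (1)·-0.0271 - (4)·-1.2758) / (-12) = -0.7446
  w = (0 - (0.9)·0.9350 - (2.4)·-0.7446 - (-2.2)·-1.2758) / (9.5) = -0.1959
  t = (-8 - (1.6)·0.9350 - (-3)·-0.7446 - (3.6)·-0.1959) / (9.2) = -1.1983
Change: (-0.5904, -0.2799, -0.1688, 0.0775) → max |·| = 0.5904

0.5904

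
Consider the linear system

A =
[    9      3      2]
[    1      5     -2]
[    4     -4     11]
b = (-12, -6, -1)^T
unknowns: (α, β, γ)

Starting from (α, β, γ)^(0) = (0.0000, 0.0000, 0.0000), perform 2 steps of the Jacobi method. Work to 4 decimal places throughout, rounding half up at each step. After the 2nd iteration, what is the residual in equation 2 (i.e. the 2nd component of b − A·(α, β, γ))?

-0.3232

Iteration 1:
  α = (-12 - (3)·0.0000 - (2)·0.0000) / (9) = -1.3333
  β = (-6 - (1)·0.0000 - (-2)·0.0000) / (5) = -1.2000
  γ = (-1 - (4)·0.0000 - (-4)·0.0000) / (11) = -0.0909
Iteration 2:
  α = (-12 - (3)·-1.2000 - (2)·-0.0909) / (9) = -0.9131
  β = (-6 - (1)·-1.3333 - (-2)·-0.0909) / (5) = -0.9697
  γ = (-1 - (4)·-1.3333 - (-4)·-1.2000) / (11) = -0.0424
Residual b − A·x = (-0.7882, -0.3232, -0.7600)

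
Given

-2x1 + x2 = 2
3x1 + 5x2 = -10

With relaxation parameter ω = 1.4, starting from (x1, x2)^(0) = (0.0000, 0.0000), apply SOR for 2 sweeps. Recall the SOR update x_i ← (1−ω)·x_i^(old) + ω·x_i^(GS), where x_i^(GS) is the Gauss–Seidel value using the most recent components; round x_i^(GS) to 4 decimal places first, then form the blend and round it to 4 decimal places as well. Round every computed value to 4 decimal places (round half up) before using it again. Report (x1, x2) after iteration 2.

(-1.9768, -0.4899)

Iteration 1:
  x1: GS value = (2 - (1)·0.0000) / (-2) = -1.0000;  x1 ← (1−ω)·0.0000 + ω·-1.0000 = -1.4000
  x2: GS value = (-10 - (3)·-1.4000) / (5) = -1.1600;  x2 ← (1−ω)·0.0000 + ω·-1.1600 = -1.6240
Iteration 2:
  x1: GS value = (2 - (1)·-1.6240) / (-2) = -1.8120;  x1 ← (1−ω)·-1.4000 + ω·-1.8120 = -1.9768
  x2: GS value = (-10 - (3)·-1.9768) / (5) = -0.8139;  x2 ← (1−ω)·-1.6240 + ω·-0.8139 = -0.4899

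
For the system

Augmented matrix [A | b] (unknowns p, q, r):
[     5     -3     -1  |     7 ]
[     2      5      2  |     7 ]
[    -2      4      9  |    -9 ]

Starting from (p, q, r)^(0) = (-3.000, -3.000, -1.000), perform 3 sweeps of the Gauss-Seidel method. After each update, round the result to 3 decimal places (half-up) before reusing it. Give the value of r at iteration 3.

-1.026

Iteration 1:
  p = (7 - (-3)·-3.000 - (-1)·-1.000) / (5) = -0.600
  q = (7 - (2)·-0.600 - (2)·-1.000) / (5) = 2.040
  r = (-9 - (-2)·-0.600 - (4)·2.040) / (9) = -2.040
Iteration 2:
  p = (7 - (-3)·2.040 - (-1)·-2.040) / (5) = 2.216
  q = (7 - (2)·2.216 - (2)·-2.040) / (5) = 1.330
  r = (-9 - (-2)·2.216 - (4)·1.330) / (9) = -1.099
Iteration 3:
  p = (7 - (-3)·1.330 - (-1)·-1.099) / (5) = 1.978
  q = (7 - (2)·1.978 - (2)·-1.099) / (5) = 1.048
  r = (-9 - (-2)·1.978 - (4)·1.048) / (9) = -1.026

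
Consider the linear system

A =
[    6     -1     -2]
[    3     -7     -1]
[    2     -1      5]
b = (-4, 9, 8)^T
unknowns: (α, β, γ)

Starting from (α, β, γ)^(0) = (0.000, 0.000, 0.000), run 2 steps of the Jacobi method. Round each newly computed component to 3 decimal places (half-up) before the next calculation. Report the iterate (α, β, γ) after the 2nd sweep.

(-0.348, -1.800, 1.610)

Iteration 1:
  α = (-4 - (-1)·0.000 - (-2)·0.000) / (6) = -0.667
  β = (9 - (3)·0.000 - (-1)·0.000) / (-7) = -1.286
  γ = (8 - (2)·0.000 - (-1)·0.000) / (5) = 1.600
Iteration 2:
  α = (-4 - (-1)·-1.286 - (-2)·1.600) / (6) = -0.348
  β = (9 - (3)·-0.667 - (-1)·1.600) / (-7) = -1.800
  γ = (8 - (2)·-0.667 - (-1)·-1.286) / (5) = 1.610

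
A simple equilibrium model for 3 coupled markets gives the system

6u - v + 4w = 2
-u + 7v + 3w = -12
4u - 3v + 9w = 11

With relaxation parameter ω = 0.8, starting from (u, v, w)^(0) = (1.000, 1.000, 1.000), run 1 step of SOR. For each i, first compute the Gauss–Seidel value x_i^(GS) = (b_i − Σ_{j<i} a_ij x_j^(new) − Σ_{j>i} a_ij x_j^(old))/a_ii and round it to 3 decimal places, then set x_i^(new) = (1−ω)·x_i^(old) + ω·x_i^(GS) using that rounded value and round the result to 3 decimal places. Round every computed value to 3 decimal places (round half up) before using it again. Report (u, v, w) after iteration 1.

(0.066, -1.506, 0.753)

Iteration 1:
  u: GS value = (2 - (-1)·1.000 - (4)·1.000) / (6) = -0.167;  u ← (1−ω)·1.000 + ω·-0.167 = 0.066
  v: GS value = (-12 - (-1)·0.066 - (3)·1.000) / (7) = -2.133;  v ← (1−ω)·1.000 + ω·-2.133 = -1.506
  w: GS value = (11 - (4)·0.066 - (-3)·-1.506) / (9) = 0.691;  w ← (1−ω)·1.000 + ω·0.691 = 0.753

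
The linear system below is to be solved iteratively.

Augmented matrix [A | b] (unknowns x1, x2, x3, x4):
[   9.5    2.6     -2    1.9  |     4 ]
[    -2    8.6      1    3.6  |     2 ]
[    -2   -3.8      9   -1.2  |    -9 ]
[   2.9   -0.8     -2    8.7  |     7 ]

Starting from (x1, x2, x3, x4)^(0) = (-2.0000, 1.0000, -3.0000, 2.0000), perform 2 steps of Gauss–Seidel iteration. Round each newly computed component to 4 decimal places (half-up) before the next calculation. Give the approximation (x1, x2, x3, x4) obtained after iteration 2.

(0.1509, 0.0642, -0.8329, 0.5687)

Iteration 1:
  x1 = (4 - (2.6)·1.0000 - (-2)·-3.0000 - (1.9)·2.0000) / (9.5) = -0.8842
  x2 = (2 - (-2)·-0.8842 - (1)·-3.0000 - (3.6)·2.0000) / (8.6) = -0.4614
  x3 = (-9 - (-2)·-0.8842 - (-3.8)·-0.4614 - (-1.2)·2.0000) / (9) = -1.1246
  x4 = (7 - (2.9)·-0.8842 - (-0.8)·-0.4614 - (-2)·-1.1246) / (8.7) = 0.7984
Iteration 2:
  x1 = (4 - (2.6)·-0.4614 - (-2)·-1.1246 - (1.9)·0.7984) / (9.5) = 0.1509
  x2 = (2 - (-2)·0.1509 - (1)·-1.1246 - (3.6)·0.7984) / (8.6) = 0.0642
  x3 = (-9 - (-2)·0.1509 - (-3.8)·0.0642 - (-1.2)·0.7984) / (9) = -0.8329
  x4 = (7 - (2.9)·0.1509 - (-0.8)·0.0642 - (-2)·-0.8329) / (8.7) = 0.5687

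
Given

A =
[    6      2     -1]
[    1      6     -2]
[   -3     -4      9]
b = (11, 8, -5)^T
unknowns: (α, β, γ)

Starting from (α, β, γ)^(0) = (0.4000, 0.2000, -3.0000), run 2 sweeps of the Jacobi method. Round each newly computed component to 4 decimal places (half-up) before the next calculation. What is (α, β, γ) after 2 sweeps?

(1.6889, 1.0111, -0.0148)

Iteration 1:
  α = (11 - (2)·0.2000 - (-1)·-3.0000) / (6) = 1.2667
  β = (8 - (1)·0.4000 - (-2)·-3.0000) / (6) = 0.2667
  γ = (-5 - (-3)·0.4000 - (-4)·0.2000) / (9) = -0.3333
Iteration 2:
  α = (11 - (2)·0.2667 - (-1)·-0.3333) / (6) = 1.6889
  β = (8 - (1)·1.2667 - (-2)·-0.3333) / (6) = 1.0111
  γ = (-5 - (-3)·1.2667 - (-4)·0.2667) / (9) = -0.0148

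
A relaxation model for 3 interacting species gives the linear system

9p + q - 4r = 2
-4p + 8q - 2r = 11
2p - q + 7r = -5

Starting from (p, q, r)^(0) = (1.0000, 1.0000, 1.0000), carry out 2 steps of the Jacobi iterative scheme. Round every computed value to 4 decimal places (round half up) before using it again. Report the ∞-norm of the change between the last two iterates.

0.9504

Iteration 1:
  p = (2 - (1)·1.0000 - (-4)·1.0000) / (9) = 0.5556
  q = (11 - (-4)·1.0000 - (-2)·1.0000) / (8) = 2.1250
  r = (-5 - (2)·1.0000 - (-1)·1.0000) / (7) = -0.8571
Iteration 2:
  p = (2 - (1)·2.1250 - (-4)·-0.8571) / (9) = -0.3948
  q = (11 - (-4)·0.5556 - (-2)·-0.8571) / (8) = 1.4385
  r = (-5 - (2)·0.5556 - (-1)·2.1250) / (7) = -0.5695
Change: (-0.9504, -0.6865, 0.2876) → max |·| = 0.9504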